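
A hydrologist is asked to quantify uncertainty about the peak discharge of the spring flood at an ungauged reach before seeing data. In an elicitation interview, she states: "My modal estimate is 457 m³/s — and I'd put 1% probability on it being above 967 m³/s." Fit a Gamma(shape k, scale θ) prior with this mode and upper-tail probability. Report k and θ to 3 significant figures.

k ≈ 9.65, θ ≈ 52.8

Gamma(k,θ) with k>1 has mode (k−1)θ, so θ = 457/(k−1).
Need P(X < 967) = 0.99 with θ tied to k this way. Start at k = 2, θ = 457: P(X<967) ≈ 0.624.
Too low — raise k to concentrate. Iterating converges to k ≈ 9.65.
Then θ = 457/(9.65−1) ≈ 52.8.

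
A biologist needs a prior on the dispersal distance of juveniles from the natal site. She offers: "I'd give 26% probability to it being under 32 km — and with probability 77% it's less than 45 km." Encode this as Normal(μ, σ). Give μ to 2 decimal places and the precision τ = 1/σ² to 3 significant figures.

The p-quantile of Normal(μ,σ) is μ + z_p·σ, with z_{0.26} = -0.6433 and z_{0.77} = 0.7388.
Eliminate σ: μ = (z₂·x₁ − z₁·x₂)/(z₂ − z₁) = (0.7388·32 − (-0.6433)·45)/1.382 = 38.05.
Then σ = (x₂ − x₁)/(z₂ − z₁) = (45 − 32)/1.382 = 9.41.
Precision τ = 1/σ² = 1/9.405² = 0.0113.

μ = 38.05, τ = 0.0113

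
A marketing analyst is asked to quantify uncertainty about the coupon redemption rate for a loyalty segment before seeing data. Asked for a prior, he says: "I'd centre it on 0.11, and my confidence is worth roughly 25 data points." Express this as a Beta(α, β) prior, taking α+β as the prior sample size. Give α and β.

Under the effective-sample-size interpretation, Beta(α, β) has prior mean α/(α+β) and prior sample size α+β.
So α+β = 25 and α/(α+β) = 0.11, giving α = 0.11·25 = 2.75 and β = 25 − 2.75 = 22.25.

α = 2.75, β = 22.25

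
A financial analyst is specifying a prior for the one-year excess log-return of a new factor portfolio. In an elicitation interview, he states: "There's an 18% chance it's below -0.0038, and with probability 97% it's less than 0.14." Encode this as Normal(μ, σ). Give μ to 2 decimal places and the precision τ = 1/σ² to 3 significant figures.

For Normal(μ,σ), the p-quantile is μ + z_p·σ. Here z_{0.18} = -0.9154, z_{0.97} = 1.881.
So -0.0038 = μ − 0.9154σ and 0.14 = μ + 1.881σ.
Subtracting: σ = (0.14 − -0.0038)/(1.881 − (-0.9154)) = 0.05.
Then μ = -0.0038 − (-0.9154)·0.05 = 0.04.
Precision τ = 1/σ² = 1/0.05143² = 378.

μ = 0.04, τ = 378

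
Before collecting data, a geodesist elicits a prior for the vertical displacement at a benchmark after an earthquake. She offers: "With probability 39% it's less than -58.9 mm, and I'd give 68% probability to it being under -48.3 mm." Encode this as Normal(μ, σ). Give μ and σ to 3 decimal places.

μ = -54.937, σ = 14.190

For Normal(μ,σ), the p-quantile is μ + z_p·σ. Here z_{0.39} = -0.2793, z_{0.68} = 0.4677.
So -58.9 = μ − 0.2793σ and -48.3 = μ + 0.4677σ.
Subtracting: σ = (-48.3 − -58.9)/(0.4677 − (-0.2793)) = 14.190.
Then μ = -58.9 − (-0.2793)·14.190 = -54.937.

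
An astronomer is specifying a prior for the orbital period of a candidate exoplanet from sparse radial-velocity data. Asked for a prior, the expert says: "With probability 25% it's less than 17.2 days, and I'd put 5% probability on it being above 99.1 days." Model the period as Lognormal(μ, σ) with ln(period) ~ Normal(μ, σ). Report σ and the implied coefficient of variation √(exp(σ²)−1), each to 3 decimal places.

σ ≈ 0.755, CV ≈ 0.877

If T ~ Lognormal(μ,σ) then ln T ~ Normal(μ,σ), so the p-quantile of ln T is μ + z_p·σ.
ln(17.2) = 2.845 and ln(99.1) = 4.596; z_{0.25} = -0.6745, z_{0.95} = 1.645.
σ = (4.596 − 2.845)/(1.645 − (-0.6745)) = 0.755.
μ = 2.845 − (-0.6745)·0.755 = 3.354.
CV = √(exp(σ²)−1) = √(exp(0.5701)−1) = 0.877.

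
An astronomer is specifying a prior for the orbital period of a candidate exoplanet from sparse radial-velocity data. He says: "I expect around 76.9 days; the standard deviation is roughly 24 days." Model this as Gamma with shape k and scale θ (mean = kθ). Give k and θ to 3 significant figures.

k ≈ 10.3, θ ≈ 7.49

For Gamma(k, scale θ): mean = kθ, variance = kθ², so CV = 1/√k.
CV = SD/mean = 24/76.9 = 0.3121, hence k = 1/CV² = 10.3.
Then θ = mean/k = 76.9/10.3 = 7.49.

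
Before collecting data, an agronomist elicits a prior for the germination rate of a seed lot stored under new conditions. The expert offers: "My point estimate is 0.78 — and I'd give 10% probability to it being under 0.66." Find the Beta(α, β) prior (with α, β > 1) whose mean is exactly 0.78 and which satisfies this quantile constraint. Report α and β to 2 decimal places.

α ≈ 16.24, β ≈ 4.58

With mean 0.78 fixed, write α = 0.78s, β = 0.22s where s = α+β.
Need P(θ < 0.66) = 0.1 under Beta(0.78s, 0.22s). Normal approximation: (q−m)/√(m(1−m)/s) ≈ z_{0.1} = -1.28, so s ≈ 0.78·0.22·(-1.28)²/(0.66−0.78)² = 19.6.
At s = 19.6: P(θ<0.66) ≈ 0.106. Adjusting to match 0.1 gives s ≈ 20.83.
So α = 0.78·20.83 ≈ 16.24, β = 0.22·20.83 ≈ 4.58.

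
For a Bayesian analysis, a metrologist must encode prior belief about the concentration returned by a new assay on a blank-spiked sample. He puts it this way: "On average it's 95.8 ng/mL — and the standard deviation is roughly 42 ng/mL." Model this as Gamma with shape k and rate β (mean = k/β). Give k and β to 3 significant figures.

k ≈ 5.2, β ≈ 0.0543

For Gamma(k, rate β): mean = k/β, variance = k/β², so CV = 1/√k.
CV = SD/mean = 42/95.8 = 0.4384, hence k = 1/CV² = 5.2.
Then β = k/mean = 5.2/95.8 = 0.0543.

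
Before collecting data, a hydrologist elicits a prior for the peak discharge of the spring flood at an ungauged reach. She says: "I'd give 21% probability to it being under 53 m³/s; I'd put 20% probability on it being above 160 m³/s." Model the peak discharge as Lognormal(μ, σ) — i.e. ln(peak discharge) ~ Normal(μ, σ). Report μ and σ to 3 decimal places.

μ ≈ 4.511, σ ≈ 0.670

If T ~ Lognormal(μ,σ) then ln T ~ Normal(μ,σ), so the p-quantile of ln T is μ + z_p·σ.
ln(53) = 3.97 and ln(160) = 5.075; z_{0.21} = -0.8064, z_{0.8} = 0.8416.
σ = (5.075 − 3.97)/(0.8416 − (-0.8064)) = 0.670.
μ = 3.97 − (-0.8064)·0.670 = 4.511.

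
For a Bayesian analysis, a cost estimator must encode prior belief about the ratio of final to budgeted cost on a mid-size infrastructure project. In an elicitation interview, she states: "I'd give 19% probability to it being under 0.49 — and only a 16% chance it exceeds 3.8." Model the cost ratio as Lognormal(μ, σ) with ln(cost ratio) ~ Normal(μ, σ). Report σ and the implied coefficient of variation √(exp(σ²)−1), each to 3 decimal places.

If T ~ Lognormal(μ,σ) then ln T ~ Normal(μ,σ), so the p-quantile of ln T is μ + z_p·σ.
ln(0.49) = -0.7133 and ln(3.8) = 1.335; z_{0.19} = -0.8779, z_{0.84} = 0.9945.
σ = (1.335 − -0.7133)/(0.9945 − (-0.8779)) = 1.094.
μ = -0.7133 − (-0.8779)·1.094 = 0.247.
CV = √(exp(σ²)−1) = √(exp(1.1968)−1) = 1.520.

σ ≈ 1.094, CV ≈ 1.520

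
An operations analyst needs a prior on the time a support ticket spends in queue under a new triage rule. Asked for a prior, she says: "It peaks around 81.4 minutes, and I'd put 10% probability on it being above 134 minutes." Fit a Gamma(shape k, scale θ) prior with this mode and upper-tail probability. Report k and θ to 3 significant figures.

Gamma(k,θ) with k>1 has mode (k−1)θ, so θ = 81.4/(k−1).
Need P(X < 134) = 0.9 with θ tied to k this way. Start at k = 2, θ = 81.4: P(X<134) ≈ 0.490.
Too low — raise k to concentrate. Iterating converges to k ≈ 8.59.
Then θ = 81.4/(8.59−1) ≈ 10.7.

k ≈ 8.59, θ ≈ 10.7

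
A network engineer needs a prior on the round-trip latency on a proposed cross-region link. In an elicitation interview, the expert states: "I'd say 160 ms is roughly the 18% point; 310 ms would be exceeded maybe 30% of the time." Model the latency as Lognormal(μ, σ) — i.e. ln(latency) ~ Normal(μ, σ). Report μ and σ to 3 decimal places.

If T ~ Lognormal(μ,σ) then ln T ~ Normal(μ,σ), so the p-quantile of ln T is μ + z_p·σ.
ln(160) = 5.075 and ln(310) = 5.737; z_{0.18} = -0.9154, z_{0.7} = 0.5244.
σ = (5.737 − 5.075)/(0.5244 − (-0.9154)) = 0.459.
μ = 5.075 − (-0.9154)·0.459 = 5.496.

μ ≈ 5.496, σ ≈ 0.459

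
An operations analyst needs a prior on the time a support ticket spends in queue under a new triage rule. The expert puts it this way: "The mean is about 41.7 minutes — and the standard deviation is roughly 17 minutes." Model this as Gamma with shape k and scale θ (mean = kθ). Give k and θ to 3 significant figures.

k ≈ 6.02, θ ≈ 6.93

For Gamma(k, scale θ): mean = kθ, variance = kθ², so CV = 1/√k.
CV = SD/mean = 17/41.7 = 0.4077, hence k = 1/CV² = 6.02.
Then θ = mean/k = 41.7/6.02 = 6.93.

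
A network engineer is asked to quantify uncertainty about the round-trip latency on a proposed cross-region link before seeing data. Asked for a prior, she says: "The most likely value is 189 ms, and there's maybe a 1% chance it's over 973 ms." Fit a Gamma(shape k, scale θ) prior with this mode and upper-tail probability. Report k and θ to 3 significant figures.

k ≈ 2.45, θ ≈ 131

Gamma(k,θ) with k>1 has mode (k−1)θ, so θ = 189/(k−1).
Need P(X < 973) = 0.99 with θ tied to k this way. Start at k = 2, θ = 189: P(X<973) ≈ 0.964.
Too low — raise k to concentrate. Iterating converges to k ≈ 2.45.
Then θ = 189/(2.45−1) ≈ 131.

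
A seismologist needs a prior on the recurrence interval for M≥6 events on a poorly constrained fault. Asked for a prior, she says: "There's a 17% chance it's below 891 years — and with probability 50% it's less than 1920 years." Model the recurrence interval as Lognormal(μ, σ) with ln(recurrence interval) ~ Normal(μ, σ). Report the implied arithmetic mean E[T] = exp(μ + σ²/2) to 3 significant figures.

E[T] ≈ 2650 years

If T ~ Lognormal(μ,σ) then ln T ~ Normal(μ,σ), so the p-quantile of ln T is μ + z_p·σ.
ln(891) = 6.792 and ln(1920) = 7.56; z_{0.17} = -0.9542, z_{0.5} = 0.
σ = (7.56 − 6.792)/(0 − (-0.9542)) = 0.805.
μ = 6.792 − (-0.9542)·0.805 = 7.560.
E[T] = exp(μ + σ²/2) = exp(7.560 + 0.3237) = 2650 years.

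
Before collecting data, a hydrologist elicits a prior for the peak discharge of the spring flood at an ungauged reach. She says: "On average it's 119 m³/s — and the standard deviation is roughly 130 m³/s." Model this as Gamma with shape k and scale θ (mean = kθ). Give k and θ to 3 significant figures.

For Gamma(k, scale θ): mean = kθ, variance = kθ², so CV = 1/√k.
CV = SD/mean = 130/119 = 1.092, hence k = 1/CV² = 0.838.
Then θ = mean/k = 119/0.838 = 142.

k ≈ 0.838, θ ≈ 142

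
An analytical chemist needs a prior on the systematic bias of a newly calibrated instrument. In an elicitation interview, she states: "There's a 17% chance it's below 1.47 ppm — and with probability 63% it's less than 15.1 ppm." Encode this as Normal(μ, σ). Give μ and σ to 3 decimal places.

The p-quantile of Normal(μ,σ) is μ + z_p·σ, with z_{0.17} = -0.9542 and z_{0.63} = 0.3319.
Eliminate σ: μ = (z₂·x₁ − z₁·x₂)/(z₂ − z₁) = (0.3319·1.47 − (-0.9542)·15.1)/1.286 = 11.583.
Then σ = (x₂ − x₁)/(z₂ − z₁) = (15.1 − 1.47)/1.286 = 10.599.

μ = 11.583, σ = 10.599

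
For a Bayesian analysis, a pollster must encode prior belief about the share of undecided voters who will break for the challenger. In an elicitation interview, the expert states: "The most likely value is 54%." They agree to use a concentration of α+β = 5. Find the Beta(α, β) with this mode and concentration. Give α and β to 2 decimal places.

For α,β > 1 the Beta mode is (α−1)/(α+β−2). With α+β = 5, the mode is (α−1)/3.
Set (α−1)/3 = 0.54 → α = 1 + 0.54·3 = 2.62.
β = 5 − α = 2.38.

α = 2.62, β = 2.38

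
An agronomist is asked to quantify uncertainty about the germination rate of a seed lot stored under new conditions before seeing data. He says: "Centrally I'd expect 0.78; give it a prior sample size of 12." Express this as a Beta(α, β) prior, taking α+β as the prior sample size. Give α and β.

α = 9.36, β = 2.64

Under the effective-sample-size interpretation, Beta(α, β) has prior mean α/(α+β) and prior sample size α+β.
So α+β = 12 and α/(α+β) = 0.78, giving α = 0.78·12 = 9.36 and β = 12 − 9.36 = 2.64.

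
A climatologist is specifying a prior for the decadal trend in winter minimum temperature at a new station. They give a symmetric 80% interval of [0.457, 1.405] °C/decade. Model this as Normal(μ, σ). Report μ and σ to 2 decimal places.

μ = 0.93, σ = 0.37

A symmetric 80% interval runs μ ± z·σ with z = 1.282.
Half-width = 0.474, so σ = 0.474/1.282 = 0.37.
μ is the interval midpoint, 0.93.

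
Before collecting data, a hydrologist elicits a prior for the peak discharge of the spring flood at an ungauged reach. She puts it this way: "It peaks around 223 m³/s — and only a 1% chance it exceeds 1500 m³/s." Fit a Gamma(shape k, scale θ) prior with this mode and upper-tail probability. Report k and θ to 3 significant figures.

Gamma(k,θ) with k>1 has mode (k−1)θ, so θ = 223/(k−1).
Need P(X < 1500) = 0.99 with θ tied to k this way. Start at k = 2, θ = 223: P(X<1500) ≈ 0.991.
Too high — lower k to spread out. Iterating converges to k ≈ 1.98.
Then θ = 223/(1.98−1) ≈ 227.

k ≈ 1.98, θ ≈ 227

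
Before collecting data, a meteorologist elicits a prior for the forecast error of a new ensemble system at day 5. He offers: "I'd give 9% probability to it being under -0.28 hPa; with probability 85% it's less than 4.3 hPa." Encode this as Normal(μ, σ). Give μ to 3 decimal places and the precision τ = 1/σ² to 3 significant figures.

For Normal(μ,σ), the p-quantile is μ + z_p·σ. Here z_{0.09} = -1.341, z_{0.85} = 1.036.
So -0.28 = μ − 1.341σ and 4.3 = μ + 1.036σ.
Subtracting: σ = (4.3 − -0.28)/(1.036 − (-1.341)) = 1.927.
Then μ = -0.28 − (-1.341)·1.927 = 2.303.
Precision τ = 1/σ² = 1/1.927² = 0.269.

μ = 2.303, τ = 0.269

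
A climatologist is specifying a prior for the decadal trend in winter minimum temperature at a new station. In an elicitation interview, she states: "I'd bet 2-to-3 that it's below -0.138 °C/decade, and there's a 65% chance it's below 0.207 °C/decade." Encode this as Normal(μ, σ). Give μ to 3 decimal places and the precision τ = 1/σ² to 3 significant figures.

For Normal(μ,σ), the p-quantile is μ + z_p·σ. Here z_{0.4} = -0.2533, z_{0.65} = 0.3853.
So -0.138 = μ − 0.2533σ and 0.207 = μ + 0.3853σ.
Subtracting: σ = (0.207 − -0.138)/(0.3853 − (-0.2533)) = 0.540.
Then μ = -0.138 − (-0.2533)·0.540 = -0.001.
Precision τ = 1/σ² = 1/0.5402² = 3.43.

μ = -0.001, τ = 3.43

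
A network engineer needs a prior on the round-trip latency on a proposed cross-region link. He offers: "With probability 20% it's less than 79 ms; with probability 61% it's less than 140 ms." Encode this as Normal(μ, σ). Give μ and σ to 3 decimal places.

μ = 124.800, σ = 54.419

The p-quantile of Normal(μ,σ) is μ + z_p·σ, with z_{0.2} = -0.8416 and z_{0.61} = 0.2793.
Eliminate σ: μ = (z₂·x₁ − z₁·x₂)/(z₂ − z₁) = (0.2793·79 − (-0.8416)·140)/1.121 = 124.800.
Then σ = (x₂ − x₁)/(z₂ − z₁) = (140 − 79)/1.121 = 54.419.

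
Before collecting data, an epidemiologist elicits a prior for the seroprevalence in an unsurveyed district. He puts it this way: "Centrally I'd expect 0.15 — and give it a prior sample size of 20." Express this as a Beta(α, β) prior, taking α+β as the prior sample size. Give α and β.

Under the effective-sample-size interpretation, Beta(α, β) has prior mean α/(α+β) and prior sample size α+β.
So α+β = 20 and α/(α+β) = 0.15, giving α = 0.15·20 = 3 and β = 20 − 3 = 17.

α = 3, β = 17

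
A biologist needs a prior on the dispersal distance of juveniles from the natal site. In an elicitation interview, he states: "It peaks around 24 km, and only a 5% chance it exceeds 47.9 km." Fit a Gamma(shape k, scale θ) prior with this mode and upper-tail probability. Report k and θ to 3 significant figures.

Gamma(k,θ) with k>1 has mode (k−1)θ, so θ = 24/(k−1).
Need P(X < 47.9) = 0.95 with θ tied to k this way. Start at k = 2, θ = 24: P(X<47.9) ≈ 0.593.
Too low — raise k to concentrate. Iterating converges to k ≈ 6.8.
Then θ = 24/(6.8−1) ≈ 4.14.

k ≈ 6.8, θ ≈ 4.14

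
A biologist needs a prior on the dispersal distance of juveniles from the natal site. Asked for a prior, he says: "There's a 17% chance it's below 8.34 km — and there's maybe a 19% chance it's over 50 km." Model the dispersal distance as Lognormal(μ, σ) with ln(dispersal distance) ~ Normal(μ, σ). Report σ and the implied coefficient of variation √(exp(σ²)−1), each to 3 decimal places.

σ ≈ 0.978, CV ≈ 1.265

If T ~ Lognormal(μ,σ) then ln T ~ Normal(μ,σ), so the p-quantile of ln T is μ + z_p·σ.
ln(8.34) = 2.121 and ln(50) = 3.912; z_{0.17} = -0.9542, z_{0.81} = 0.8779.
σ = (3.912 − 2.121)/(0.8779 − (-0.9542)) = 0.978.
μ = 2.121 − (-0.9542)·0.978 = 3.054.
CV = √(exp(σ²)−1) = √(exp(0.9556)−1) = 1.265.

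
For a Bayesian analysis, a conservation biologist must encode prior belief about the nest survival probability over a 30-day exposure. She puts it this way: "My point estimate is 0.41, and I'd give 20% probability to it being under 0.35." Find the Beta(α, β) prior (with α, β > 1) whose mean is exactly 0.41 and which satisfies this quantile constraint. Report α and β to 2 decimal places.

With mean 0.41 fixed, write α = 0.41s, β = 0.59s where s = α+β.
Need P(θ < 0.35) = 0.2 under Beta(0.41s, 0.59s). Normal approximation: (q−m)/√(m(1−m)/s) ≈ z_{0.2} = -0.842, so s ≈ 0.41·0.59·(-0.842)²/(0.35−0.41)² = 47.6.
At s = 47.6: P(θ<0.35) ≈ 0.202. Adjusting to match 0.2 gives s ≈ 48.25.
So α = 0.41·48.25 ≈ 19.78, β = 0.59·48.25 ≈ 28.47.

α ≈ 19.78, β ≈ 28.47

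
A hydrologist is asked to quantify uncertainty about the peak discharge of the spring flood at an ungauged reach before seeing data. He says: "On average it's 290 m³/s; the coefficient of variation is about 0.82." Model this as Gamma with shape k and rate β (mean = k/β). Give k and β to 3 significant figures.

For Gamma(k, rate β): mean = k/β, variance = k/β², so CV = 1/√k.
CV = 0.82, hence k = 1/CV² = 1.49.
Then β = k/mean = 1.49/290 = 0.00513.

k ≈ 1.49, β ≈ 0.00513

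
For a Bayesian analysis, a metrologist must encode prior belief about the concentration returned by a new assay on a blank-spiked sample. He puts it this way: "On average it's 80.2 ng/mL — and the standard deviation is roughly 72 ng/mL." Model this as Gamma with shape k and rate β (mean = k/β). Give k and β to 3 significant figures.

For Gamma(k, rate β): mean = k/β, variance = k/β², so CV = 1/√k.
CV = SD/mean = 72/80.2 = 0.8978, hence k = 1/CV² = 1.24.
Then β = k/mean = 1.24/80.2 = 0.0155.

k ≈ 1.24, β ≈ 0.0155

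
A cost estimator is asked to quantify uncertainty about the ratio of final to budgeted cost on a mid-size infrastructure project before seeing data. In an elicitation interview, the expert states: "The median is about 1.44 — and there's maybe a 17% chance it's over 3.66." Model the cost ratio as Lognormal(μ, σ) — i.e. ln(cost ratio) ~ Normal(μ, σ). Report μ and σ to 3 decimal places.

μ ≈ 0.365, σ ≈ 0.978

If T ~ Lognormal(μ,σ) then ln T ~ Normal(μ,σ), so the p-quantile of ln T is μ + z_p·σ.
ln(1.44) = 0.3646 and ln(3.66) = 1.297; z_{0.5} = 0, z_{0.83} = 0.9542.
σ = (1.297 − 0.3646)/(0.9542 − (0)) = 0.978.
μ = 0.3646 − (0)·0.978 = 0.365.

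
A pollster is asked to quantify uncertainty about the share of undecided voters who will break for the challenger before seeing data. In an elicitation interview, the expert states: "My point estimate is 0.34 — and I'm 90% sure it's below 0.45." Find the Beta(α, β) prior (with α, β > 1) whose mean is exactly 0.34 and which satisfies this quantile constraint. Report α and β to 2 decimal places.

α ≈ 10.64, β ≈ 20.65

With mean 0.34 fixed, write α = 0.34s, β = 0.66s where s = α+β.
Need P(θ < 0.45) = 0.9 under Beta(0.34s, 0.66s). Normal approximation: (q−m)/√(m(1−m)/s) ≈ z_{0.9} = 1.28, so s ≈ 0.34·0.66·(1.28)²/(0.45−0.34)² = 30.5.
At s = 30.5: P(θ<0.45) ≈ 0.897. Adjusting to match 0.9 gives s ≈ 31.29.
So α = 0.34·31.29 ≈ 10.64, β = 0.66·31.29 ≈ 20.65.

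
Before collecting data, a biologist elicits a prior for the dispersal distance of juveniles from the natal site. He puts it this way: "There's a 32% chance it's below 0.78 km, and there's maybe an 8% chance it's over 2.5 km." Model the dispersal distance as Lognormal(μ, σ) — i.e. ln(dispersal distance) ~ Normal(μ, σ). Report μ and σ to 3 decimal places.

If T ~ Lognormal(μ,σ) then ln T ~ Normal(μ,σ), so the p-quantile of ln T is μ + z_p·σ.
ln(0.78) = -0.2485 and ln(2.5) = 0.9163; z_{0.32} = -0.4677, z_{0.92} = 1.405.
σ = (0.9163 − -0.2485)/(1.405 − (-0.4677)) = 0.622.
μ = -0.2485 − (-0.4677)·0.622 = 0.042.

μ ≈ 0.042, σ ≈ 0.622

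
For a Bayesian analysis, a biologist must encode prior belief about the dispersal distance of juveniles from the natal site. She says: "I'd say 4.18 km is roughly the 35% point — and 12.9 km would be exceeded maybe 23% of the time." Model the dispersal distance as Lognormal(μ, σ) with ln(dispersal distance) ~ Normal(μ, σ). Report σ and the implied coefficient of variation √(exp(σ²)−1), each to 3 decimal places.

If T ~ Lognormal(μ,σ) then ln T ~ Normal(μ,σ), so the p-quantile of ln T is μ + z_p·σ.
ln(4.18) = 1.43 and ln(12.9) = 2.557; z_{0.35} = -0.3853, z_{0.77} = 0.7388.
σ = (2.557 − 1.43)/(0.7388 − (-0.3853)) = 1.002.
μ = 1.43 − (-0.3853)·1.002 = 1.817.
CV = √(exp(σ²)−1) = √(exp(1.0049)−1) = 1.316.

σ ≈ 1.002, CV ≈ 1.316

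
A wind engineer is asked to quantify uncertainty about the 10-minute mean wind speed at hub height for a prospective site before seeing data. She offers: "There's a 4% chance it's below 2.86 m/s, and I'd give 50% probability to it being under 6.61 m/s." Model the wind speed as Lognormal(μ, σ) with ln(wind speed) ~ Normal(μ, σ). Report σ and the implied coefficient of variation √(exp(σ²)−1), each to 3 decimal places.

σ ≈ 0.479, CV ≈ 0.507

If T ~ Lognormal(μ,σ) then ln T ~ Normal(μ,σ), so the p-quantile of ln T is μ + z_p·σ.
ln(2.86) = 1.051 and ln(6.61) = 1.889; z_{0.04} = -1.751, z_{0.5} = 0.
σ = (1.889 − 1.051)/(0 − (-1.751)) = 0.479.
μ = 1.051 − (-1.751)·0.479 = 1.889.
CV = √(exp(σ²)−1) = √(exp(0.2290)−1) = 0.507.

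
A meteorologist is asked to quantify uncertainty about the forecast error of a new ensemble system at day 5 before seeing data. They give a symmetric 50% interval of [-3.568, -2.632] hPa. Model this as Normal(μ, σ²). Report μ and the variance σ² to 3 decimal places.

A symmetric 50% interval runs μ ± z·σ with z = 0.6745.
Half-width = 0.468, so σ = 0.468/0.6745 = 0.6939 and σ² = 0.481.
μ is the interval midpoint, -3.100.

μ = -3.100, σ² = 0.481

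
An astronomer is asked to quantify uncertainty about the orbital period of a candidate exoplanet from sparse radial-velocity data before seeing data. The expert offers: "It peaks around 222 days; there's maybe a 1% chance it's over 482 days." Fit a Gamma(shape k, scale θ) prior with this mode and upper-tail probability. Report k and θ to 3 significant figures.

Gamma(k,θ) with k>1 has mode (k−1)θ, so θ = 222/(k−1).
Need P(X < 482) = 0.99 with θ tied to k this way. Start at k = 2, θ = 222: P(X<482) ≈ 0.638.
Too low — raise k to concentrate. Iterating converges to k ≈ 9.04.
Then θ = 222/(9.04−1) ≈ 27.6.

k ≈ 9.04, θ ≈ 27.6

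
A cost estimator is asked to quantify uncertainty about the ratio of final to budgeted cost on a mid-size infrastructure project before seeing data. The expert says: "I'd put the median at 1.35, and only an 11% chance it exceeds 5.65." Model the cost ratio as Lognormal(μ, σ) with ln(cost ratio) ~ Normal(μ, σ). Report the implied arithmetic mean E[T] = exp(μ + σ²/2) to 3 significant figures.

E[T] ≈ 2.67

If T ~ Lognormal(μ,σ) then ln T ~ Normal(μ,σ), so the p-quantile of ln T is μ + z_p·σ.
ln(1.35) = 0.3001 and ln(5.65) = 1.732; z_{0.5} = 0, z_{0.89} = 1.227.
σ = (1.732 − 0.3001)/(1.227 − (0)) = 1.167.
μ = 0.3001 − (0)·1.167 = 0.300.
E[T] = exp(μ + σ²/2) = exp(0.300 + 0.6811) = 2.67.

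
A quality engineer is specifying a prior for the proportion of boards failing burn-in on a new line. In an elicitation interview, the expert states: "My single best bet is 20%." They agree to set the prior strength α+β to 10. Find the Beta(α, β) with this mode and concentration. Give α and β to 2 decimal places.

For α,β > 1 the Beta mode is (α−1)/(α+β−2). With α+β = 10, the mode is (α−1)/8.
Set (α−1)/8 = 0.2 → α = 1 + 0.2·8 = 2.60.
β = 10 − α = 7.40.

α = 2.60, β = 7.40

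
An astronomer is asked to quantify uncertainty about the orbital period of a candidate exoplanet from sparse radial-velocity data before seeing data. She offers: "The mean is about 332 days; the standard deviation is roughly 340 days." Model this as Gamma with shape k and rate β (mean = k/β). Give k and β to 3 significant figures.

For Gamma(k, rate β): mean = k/β, variance = k/β², so CV = 1/√k.
CV = SD/mean = 340/332 = 1.024, hence k = 1/CV² = 0.953.
Then β = k/mean = 0.953/332 = 0.00287.

k ≈ 0.953, β ≈ 0.00287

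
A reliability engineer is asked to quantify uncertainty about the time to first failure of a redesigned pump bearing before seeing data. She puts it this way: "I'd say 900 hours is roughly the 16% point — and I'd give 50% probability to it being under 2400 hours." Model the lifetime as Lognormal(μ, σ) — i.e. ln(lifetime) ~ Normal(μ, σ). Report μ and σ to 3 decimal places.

If T ~ Lognormal(μ,σ) then ln T ~ Normal(μ,σ), so the p-quantile of ln T is μ + z_p·σ.
ln(900) = 6.802 and ln(2400) = 7.783; z_{0.16} = -0.9945, z_{0.5} = 0.
σ = (7.783 − 6.802)/(0 − (-0.9945)) = 0.986.
μ = 6.802 − (-0.9945)·0.986 = 7.783.

μ ≈ 7.783, σ ≈ 0.986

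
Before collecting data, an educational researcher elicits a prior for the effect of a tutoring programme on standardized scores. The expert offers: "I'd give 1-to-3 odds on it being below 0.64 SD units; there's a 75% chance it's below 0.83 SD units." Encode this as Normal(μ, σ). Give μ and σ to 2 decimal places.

The p-quantile of Normal(μ,σ) is μ + z_p·σ, with z_{0.25} = -0.6745 and z_{0.75} = 0.6745.
Eliminate σ: μ = (z₂·x₁ − z₁·x₂)/(z₂ − z₁) = (0.6745·0.64 − (-0.6745)·0.83)/1.349 = 0.73.
Then σ = (x₂ − x₁)/(z₂ − z₁) = (0.83 − 0.64)/1.349 = 0.14.

μ = 0.73, σ = 0.14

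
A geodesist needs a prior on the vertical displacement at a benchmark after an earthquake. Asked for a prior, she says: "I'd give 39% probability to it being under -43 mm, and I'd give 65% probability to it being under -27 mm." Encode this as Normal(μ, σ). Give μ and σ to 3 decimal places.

For Normal(μ,σ), the p-quantile is μ + z_p·σ. Here z_{0.39} = -0.2793, z_{0.65} = 0.3853.
So -43 = μ − 0.2793σ and -27 = μ + 0.3853σ.
Subtracting: σ = (-27 − -43)/(0.3853 − (-0.2793)) = 24.073.
Then μ = -43 − (-0.2793)·24.073 = -36.276.

μ = -36.276, σ = 24.073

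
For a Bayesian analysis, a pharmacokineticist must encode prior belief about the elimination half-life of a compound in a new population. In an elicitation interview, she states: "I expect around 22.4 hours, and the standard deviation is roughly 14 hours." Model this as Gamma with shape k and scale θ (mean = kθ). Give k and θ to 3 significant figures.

k ≈ 2.56, θ ≈ 8.75

For Gamma(k, scale θ): mean = kθ, variance = kθ², so CV = 1/√k.
CV = SD/mean = 14/22.4 = 0.625, hence k = 1/CV² = 2.56.
Then θ = mean/k = 22.4/2.56 = 8.75.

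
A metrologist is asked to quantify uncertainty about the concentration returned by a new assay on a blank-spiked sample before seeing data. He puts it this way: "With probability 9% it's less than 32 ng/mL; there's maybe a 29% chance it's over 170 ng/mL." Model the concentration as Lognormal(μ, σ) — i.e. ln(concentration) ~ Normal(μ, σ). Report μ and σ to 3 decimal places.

If T ~ Lognormal(μ,σ) then ln T ~ Normal(μ,σ), so the p-quantile of ln T is μ + z_p·σ.
ln(32) = 3.466 and ln(170) = 5.136; z_{0.09} = -1.341, z_{0.71} = 0.5534.
σ = (5.136 − 3.466)/(0.5534 − (-1.341)) = 0.882.
μ = 3.466 − (-1.341)·0.882 = 4.648.

μ ≈ 4.648, σ ≈ 0.882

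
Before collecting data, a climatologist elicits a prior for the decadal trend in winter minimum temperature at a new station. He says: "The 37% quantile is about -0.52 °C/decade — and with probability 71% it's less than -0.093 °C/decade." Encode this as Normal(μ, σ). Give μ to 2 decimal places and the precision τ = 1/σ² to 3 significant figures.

The p-quantile of Normal(μ,σ) is μ + z_p·σ, with z_{0.37} = -0.3319 and z_{0.71} = 0.5534.
Eliminate σ: μ = (z₂·x₁ − z₁·x₂)/(z₂ − z₁) = (0.5534·-0.52 − (-0.3319)·-0.093)/0.8852 = -0.36.
Then σ = (x₂ − x₁)/(z₂ − z₁) = (-0.093 − -0.52)/0.8852 = 0.48.
Precision τ = 1/σ² = 1/0.4824² = 4.3.

μ = -0.36, τ = 4.3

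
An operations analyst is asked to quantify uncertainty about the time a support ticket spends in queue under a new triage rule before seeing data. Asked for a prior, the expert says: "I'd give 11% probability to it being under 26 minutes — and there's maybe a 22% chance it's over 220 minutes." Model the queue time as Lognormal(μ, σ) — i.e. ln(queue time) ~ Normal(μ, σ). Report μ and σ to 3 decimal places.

μ ≈ 4.569, σ ≈ 1.068

If T ~ Lognormal(μ,σ) then ln T ~ Normal(μ,σ), so the p-quantile of ln T is μ + z_p·σ.
ln(26) = 3.258 and ln(220) = 5.394; z_{0.11} = -1.227, z_{0.78} = 0.7722.
σ = (5.394 − 3.258)/(0.7722 − (-1.227)) = 1.068.
μ = 3.258 − (-1.227)·1.068 = 4.569.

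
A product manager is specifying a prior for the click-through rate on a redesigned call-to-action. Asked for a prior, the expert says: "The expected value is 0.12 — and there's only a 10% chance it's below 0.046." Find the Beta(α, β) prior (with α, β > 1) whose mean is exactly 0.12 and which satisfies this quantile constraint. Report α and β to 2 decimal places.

With mean 0.12 fixed, write α = 0.12s, β = 0.88s where s = α+β.
Need P(θ < 0.046) = 0.1 under Beta(0.12s, 0.88s). Normal approximation: (q−m)/√(m(1−m)/s) ≈ z_{0.1} = -1.28, so s ≈ 0.12·0.88·(-1.28)²/(0.046−0.12)² = 31.7.
At s = 31.7: P(θ<0.046) ≈ 0.065. Adjusting to match 0.1 gives s ≈ 24.32.
So α = 0.12·24.32 ≈ 2.92, β = 0.88·24.32 ≈ 21.40.

α ≈ 2.92, β ≈ 21.40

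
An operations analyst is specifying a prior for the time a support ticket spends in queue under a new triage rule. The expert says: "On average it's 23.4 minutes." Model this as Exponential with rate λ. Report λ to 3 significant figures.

Exponential mean = 1/λ, so λ = 1/23.4 = 0.0427.

λ ≈ 0.0427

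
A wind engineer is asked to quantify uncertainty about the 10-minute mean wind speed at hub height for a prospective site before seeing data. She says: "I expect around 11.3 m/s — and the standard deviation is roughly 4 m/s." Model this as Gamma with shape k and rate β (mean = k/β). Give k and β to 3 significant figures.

For Gamma(k, rate β): mean = k/β, variance = k/β², so CV = 1/√k.
CV = SD/mean = 4/11.3 = 0.354, hence k = 1/CV² = 7.98.
Then β = k/mean = 7.98/11.3 = 0.706.

k ≈ 7.98, β ≈ 0.706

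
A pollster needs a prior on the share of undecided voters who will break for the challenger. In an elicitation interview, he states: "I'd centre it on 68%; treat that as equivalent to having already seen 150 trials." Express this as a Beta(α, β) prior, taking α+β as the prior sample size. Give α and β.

α = 102, β = 48

Under the effective-sample-size interpretation, Beta(α, β) has prior mean α/(α+β) and prior sample size α+β.
So α+β = 150 and α/(α+β) = 0.68, giving α = 0.68·150 = 102 and β = 150 − 102 = 48.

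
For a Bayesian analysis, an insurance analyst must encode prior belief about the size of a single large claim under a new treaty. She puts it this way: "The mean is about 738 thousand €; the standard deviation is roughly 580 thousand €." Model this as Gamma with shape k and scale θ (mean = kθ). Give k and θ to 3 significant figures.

k ≈ 1.62, θ ≈ 456

For Gamma(k, scale θ): mean = kθ, variance = kθ², so CV = 1/√k.
CV = SD/mean = 580/738 = 0.7859, hence k = 1/CV² = 1.62.
Then θ = mean/k = 738/1.62 = 456.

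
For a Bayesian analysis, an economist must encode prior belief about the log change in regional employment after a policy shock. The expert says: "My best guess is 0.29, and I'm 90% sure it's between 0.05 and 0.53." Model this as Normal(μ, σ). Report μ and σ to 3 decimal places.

A symmetric 90% interval runs μ ± z·σ with z = 1.645.
Half-width = 0.24, so σ = 0.24/1.645 = 0.146.
μ is the stated best guess, 0.290.

μ = 0.290, σ = 0.146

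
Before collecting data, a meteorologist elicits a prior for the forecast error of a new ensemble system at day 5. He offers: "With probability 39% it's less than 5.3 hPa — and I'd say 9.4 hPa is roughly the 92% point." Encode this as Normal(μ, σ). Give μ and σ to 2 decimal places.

The p-quantile of Normal(μ,σ) is μ + z_p·σ, with z_{0.39} = -0.2793 and z_{0.92} = 1.405.
Eliminate σ: μ = (z₂·x₁ − z₁·x₂)/(z₂ − z₁) = (1.405·5.3 − (-0.2793)·9.4)/1.684 = 5.98.
Then σ = (x₂ − x₁)/(z₂ − z₁) = (9.4 − 5.3)/1.684 = 2.43.

μ = 5.98, σ = 2.43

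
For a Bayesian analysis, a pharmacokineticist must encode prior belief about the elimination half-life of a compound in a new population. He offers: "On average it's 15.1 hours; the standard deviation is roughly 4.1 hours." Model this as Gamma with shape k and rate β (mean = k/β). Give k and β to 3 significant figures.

k ≈ 13.6, β ≈ 0.898

For Gamma(k, rate β): mean = k/β, variance = k/β², so CV = 1/√k.
CV = SD/mean = 4.1/15.1 = 0.2715, hence k = 1/CV² = 13.6.
Then β = k/mean = 13.6/15.1 = 0.898.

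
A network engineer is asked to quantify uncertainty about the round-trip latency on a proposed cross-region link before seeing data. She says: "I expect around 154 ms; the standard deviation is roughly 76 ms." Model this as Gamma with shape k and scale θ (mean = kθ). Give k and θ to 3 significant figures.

k ≈ 4.11, θ ≈ 37.5

For Gamma(k, scale θ): mean = kθ, variance = kθ², so CV = 1/√k.
CV = SD/mean = 76/154 = 0.4935, hence k = 1/CV² = 4.11.
Then θ = mean/k = 154/4.11 = 37.5.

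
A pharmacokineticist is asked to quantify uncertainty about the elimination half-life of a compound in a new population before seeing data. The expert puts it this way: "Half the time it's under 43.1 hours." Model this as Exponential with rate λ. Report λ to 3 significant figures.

λ ≈ 0.0161

Exponential median = ln 2 / λ, so λ = ln 2 / 43.1 = 0.0161.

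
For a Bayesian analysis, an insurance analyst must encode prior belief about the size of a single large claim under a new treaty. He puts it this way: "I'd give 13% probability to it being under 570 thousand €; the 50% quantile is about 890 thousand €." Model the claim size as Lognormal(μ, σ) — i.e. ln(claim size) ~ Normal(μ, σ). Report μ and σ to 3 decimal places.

μ ≈ 6.791, σ ≈ 0.396

If T ~ Lognormal(μ,σ) then ln T ~ Normal(μ,σ), so the p-quantile of ln T is μ + z_p·σ.
ln(570) = 6.346 and ln(890) = 6.791; z_{0.13} = -1.126, z_{0.5} = 0.
σ = (6.791 − 6.346)/(0 − (-1.126)) = 0.396.
μ = 6.346 − (-1.126)·0.396 = 6.791.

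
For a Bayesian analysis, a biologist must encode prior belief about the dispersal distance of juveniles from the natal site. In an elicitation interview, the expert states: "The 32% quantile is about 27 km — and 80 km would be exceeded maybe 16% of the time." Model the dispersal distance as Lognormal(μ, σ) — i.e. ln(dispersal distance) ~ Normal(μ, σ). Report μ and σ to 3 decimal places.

If T ~ Lognormal(μ,σ) then ln T ~ Normal(μ,σ), so the p-quantile of ln T is μ + z_p·σ.
ln(27) = 3.296 and ln(80) = 4.382; z_{0.32} = -0.4677, z_{0.84} = 0.9945.
σ = (4.382 − 3.296)/(0.9945 − (-0.4677)) = 0.743.
μ = 3.296 − (-0.4677)·0.743 = 3.643.

μ ≈ 3.643, σ ≈ 0.743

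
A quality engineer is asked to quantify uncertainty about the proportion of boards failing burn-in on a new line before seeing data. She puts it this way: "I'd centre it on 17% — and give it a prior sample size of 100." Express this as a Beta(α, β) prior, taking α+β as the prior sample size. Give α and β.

Under the effective-sample-size interpretation, Beta(α, β) has prior mean α/(α+β) and prior sample size α+β.
So α+β = 100 and α/(α+β) = 0.17, giving α = 0.17·100 = 17 and β = 100 − 17 = 83.

α = 17, β = 83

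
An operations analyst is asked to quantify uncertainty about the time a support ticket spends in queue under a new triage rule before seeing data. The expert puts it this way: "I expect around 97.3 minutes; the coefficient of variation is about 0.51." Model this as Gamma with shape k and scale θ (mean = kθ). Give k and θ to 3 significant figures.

k ≈ 3.84, θ ≈ 25.3

For Gamma(k, scale θ): mean = kθ, variance = kθ², so CV = 1/√k.
CV = 0.51, hence k = 1/CV² = 3.84.
Then θ = mean/k = 97.3/3.84 = 25.3.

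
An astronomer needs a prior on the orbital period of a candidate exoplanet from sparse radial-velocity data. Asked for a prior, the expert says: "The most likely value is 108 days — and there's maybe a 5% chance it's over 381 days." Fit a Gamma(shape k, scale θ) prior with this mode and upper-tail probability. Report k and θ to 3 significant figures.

Gamma(k,θ) with k>1 has mode (k−1)θ, so θ = 108/(k−1).
Need P(X < 381) = 0.95 with θ tied to k this way. Start at k = 2, θ = 108: P(X<381) ≈ 0.867.
Too low — raise k to concentrate. Iterating converges to k ≈ 2.62.
Then θ = 108/(2.62−1) ≈ 66.6.

k ≈ 2.62, θ ≈ 66.6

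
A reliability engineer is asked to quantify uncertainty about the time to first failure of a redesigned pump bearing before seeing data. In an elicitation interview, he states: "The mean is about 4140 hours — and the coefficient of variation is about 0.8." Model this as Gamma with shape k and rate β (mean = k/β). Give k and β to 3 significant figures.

k ≈ 1.56, β ≈ 0.000377

For Gamma(k, rate β): mean = k/β, variance = k/β², so CV = 1/√k.
CV = 0.8, hence k = 1/CV² = 1.56.
Then β = k/mean = 1.56/4140 = 0.000377.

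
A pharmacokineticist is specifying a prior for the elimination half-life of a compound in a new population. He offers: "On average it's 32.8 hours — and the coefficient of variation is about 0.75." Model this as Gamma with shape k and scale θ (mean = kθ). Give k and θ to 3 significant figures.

For Gamma(k, scale θ): mean = kθ, variance = kθ², so CV = 1/√k.
CV = 0.75, hence k = 1/CV² = 1.78.
Then θ = mean/k = 32.8/1.78 = 18.4.

k ≈ 1.78, θ ≈ 18.4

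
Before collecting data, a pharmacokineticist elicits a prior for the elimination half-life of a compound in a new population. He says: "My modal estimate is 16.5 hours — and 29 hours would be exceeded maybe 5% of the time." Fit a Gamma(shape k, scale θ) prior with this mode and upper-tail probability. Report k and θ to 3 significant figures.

k ≈ 9.77, θ ≈ 1.88

Gamma(k,θ) with k>1 has mode (k−1)θ, so θ = 16.5/(k−1).
Need P(X < 29) = 0.95 with θ tied to k this way. Start at k = 2, θ = 16.5: P(X<29) ≈ 0.524.
Too low — raise k to concentrate. Iterating converges to k ≈ 9.77.
Then θ = 16.5/(9.77−1) ≈ 1.88.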